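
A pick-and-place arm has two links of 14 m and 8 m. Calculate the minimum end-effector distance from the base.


Given: L1 = 14 m, L2 = 8 m
For a 2-link planar arm, min reach = |L1 - L2| (second link folded back)
Min reach = |14 - 8|
Min reach = 6 m

6 m


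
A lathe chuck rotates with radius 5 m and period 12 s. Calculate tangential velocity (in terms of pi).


Given: radius r = 5 m, period T = 12 s
Using v = 2*pi*r / T
v = 2*pi*5 / 12
v = 10*pi / 12
v = 5/6*pi m/s

5/6*pi m/s


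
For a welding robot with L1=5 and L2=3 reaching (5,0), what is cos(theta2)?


Given: L1 = 5, L2 = 3, target (x, y) = (5, 0)
Using cos(theta2) = (x^2 + y^2 - L1^2 - L2^2) / (2*L1*L2)
x^2 + y^2 = 5^2 + 0 = 25
L1^2 + L2^2 = 25 + 9 = 34
Numerator = 25 - 34 = -9
Denominator = 2*5*3 = 30
cos(theta2) = -9/30 = -3/10

-3/10


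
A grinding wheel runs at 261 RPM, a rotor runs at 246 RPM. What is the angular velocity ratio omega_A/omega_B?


Given: RPM_A = 261, RPM_B = 246
omega = 2*pi*RPM/60, so omega_A/omega_B = RPM_A / RPM_B
omega_A/omega_B = 261 / 246
omega_A/omega_B = 87/82

87/82


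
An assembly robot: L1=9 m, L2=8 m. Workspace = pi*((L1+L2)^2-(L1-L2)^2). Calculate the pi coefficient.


Given: L1 = 9, L2 = 8
(L1+L2)^2 = (17)^2 = 289
(L1-L2)^2 = (1)^2 = 1
Difference = 289 - 1 = 288
This equals 4*L1*L2 = 4*9*8 = 288
Workspace area = 288*pi

288


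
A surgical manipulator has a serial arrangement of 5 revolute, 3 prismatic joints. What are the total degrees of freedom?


Given: serial robot with 5 revolute, 3 prismatic joints
DOF contribution per joint type: revolute=1, prismatic=1, spherical=3, fixed=0
DOF = 5*1 + 3*1
DOF = 8

8


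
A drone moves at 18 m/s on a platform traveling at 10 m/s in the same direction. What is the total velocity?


Given: object velocity = 18 m/s, platform velocity = 10 m/s (same direction)
Using classical velocity addition: v_total = v_object + v_platform
v_total = 18 + 10
v_total = 28 m/s

28 m/s


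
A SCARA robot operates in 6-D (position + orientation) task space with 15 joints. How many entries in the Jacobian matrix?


Given: task space dimension = 6, joints = 15
Jacobian is a 6 x 15 matrix
Total entries = rows * columns
Total = 6 * 15
Total = 90

90


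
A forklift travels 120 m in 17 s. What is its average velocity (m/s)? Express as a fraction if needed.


Given: distance d = 120 m, time t = 17 s
Using v = d / t
v = 120 / 17
v = 120/17 m/s

120/17 m/s


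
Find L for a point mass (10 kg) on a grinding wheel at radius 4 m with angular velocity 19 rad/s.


Given: m = 10 kg, r = 4 m, omega = 19 rad/s
For a point mass: I = m*r^2
I = 10*4^2 = 10*16 = 160
L = I*omega = 160*19
L = 3040 kg*m^2/s

3040 kg*m^2/s


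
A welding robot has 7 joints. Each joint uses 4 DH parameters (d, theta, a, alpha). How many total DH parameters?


Given: 7 joints, 4 DH parameters per joint (d, theta, a, alpha)
Total DH parameters = number_of_joints * 4
Total = 7 * 4
Total = 28

28


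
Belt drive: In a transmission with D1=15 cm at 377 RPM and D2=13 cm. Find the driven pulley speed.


Given: D1 = 15 cm, w1 = 377 RPM, D2 = 13 cm
Using D1*w1 = D2*w2
w2 = D1*w1 / D2
w2 = 15*377 / 13
w2 = 5655 / 13
w2 = 435 RPM

435 RPM


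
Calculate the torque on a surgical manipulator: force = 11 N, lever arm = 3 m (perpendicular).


Given: F = 11 N, r = 3 m, angle = 90 deg (perpendicular)
Using tau = F * r * sin(90)
sin(90) = 1
tau = 11 * 3 * 1
tau = 33 Nm

33 Nm


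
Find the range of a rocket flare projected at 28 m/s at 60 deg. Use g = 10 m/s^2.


Given: v0 = 28 m/s, theta = 60 deg, g = 10 m/s^2
sin(2*60) = sin(120) = sqrt(3)/2
Using R = v0^2 * sin(2*theta) / g
R = 28^2 * (sqrt(3)/2) / 10
R = 784 * sqrt(3) / 20
R = 196/5*sqrt(3) m

196/5*sqrt(3) m


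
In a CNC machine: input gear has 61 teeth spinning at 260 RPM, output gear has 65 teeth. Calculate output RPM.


Given: N1 = 61 teeth, w1 = 260 RPM, N2 = 65 teeth
Using N1*w1 = N2*w2
w2 = N1*w1 / N2
w2 = 61*260 / 65
w2 = 15860 / 65
w2 = 244 RPM

244 RPM


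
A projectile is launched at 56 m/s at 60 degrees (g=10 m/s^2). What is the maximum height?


Given: v0 = 56 m/s, theta = 60 deg, g = 10 m/s^2
sin^2(60) = 3/4
Using H = v0^2 * sin^2(theta) / (2*g)
H = 56^2 * 3/4 / (2*10)
H = 3136 * 3/4 / 20
H = 2352 / 20
H = 588/5 m

588/5 m


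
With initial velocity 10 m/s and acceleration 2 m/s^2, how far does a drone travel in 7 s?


Given: v0 = 10 m/s, a = 2 m/s^2, t = 7 s
Using s = v0*t + (1/2)*a*t^2
s = 10*7 + (1/2)*2*7^2
s = 70 + (1/2)*98
s = 70 + 49
s = 119

119 m


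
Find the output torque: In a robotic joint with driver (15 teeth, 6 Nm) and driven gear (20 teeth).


Given: N1 = 15, N2 = 20, T1 = 6 Nm
Using T2/T1 = N2/N1
T2 = T1 * N2 / N1
T2 = 6 * 20 / 15
T2 = 120 / 15
T2 = 8 Nm

8 Nm


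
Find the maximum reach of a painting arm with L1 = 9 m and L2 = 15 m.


Given: L1 = 9 m, L2 = 15 m
For a 2-link planar arm, max reach = L1 + L2 (fully extended)
Max reach = 9 + 15
Max reach = 24 m

24 m


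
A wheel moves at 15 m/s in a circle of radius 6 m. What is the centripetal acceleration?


Given: v = 15 m/s, r = 6 m
Using a_c = v^2 / r
a_c = 15^2 / 6
a_c = 225 / 6
a_c = 75/2 m/s^2

75/2 m/s^2


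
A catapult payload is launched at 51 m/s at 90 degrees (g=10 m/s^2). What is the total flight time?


Given: v0 = 51 m/s, theta = 90 deg, g = 10 m/s^2
sin(90) = 1
Using T = 2*v0*sin(theta) / g
T = 2*51*1 / 10
T = 102 / 10
T = 51/5 s

51/5 s


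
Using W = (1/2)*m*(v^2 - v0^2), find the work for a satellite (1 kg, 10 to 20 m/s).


Given: m = 1 kg, v0 = 10 m/s, v = 20 m/s
Using W = (1/2)*m*(v^2 - v0^2)
v^2 = 20^2 = 400
v0^2 = 10^2 = 100
v^2 - v0^2 = 400 - 100 = 300
W = (1/2)*1*300 = 150 J

150 J


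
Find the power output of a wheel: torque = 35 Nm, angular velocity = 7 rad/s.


Given: tau = 35 Nm, omega = 7 rad/s
Using P = tau * omega
P = 35 * 7
P = 245 W

245 W


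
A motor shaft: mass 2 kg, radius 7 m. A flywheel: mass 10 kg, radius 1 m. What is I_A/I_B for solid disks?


Given: M1=2 kg, R1=7 m, M2=10 kg, R2=1 m
For a disk: I = (1/2)*M*R^2, so I_A/I_B = (M1*R1^2)/(M2*R2^2)
M1*R1^2 = 2*49 = 98
M2*R2^2 = 10*1 = 10
I_A/I_B = 98/10 = 49/5

49/5


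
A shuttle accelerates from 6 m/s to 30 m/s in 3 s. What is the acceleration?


Given: initial velocity v0 = 6 m/s, final velocity v = 30 m/s, time t = 3 s
Using a = (v - v0) / t
a = (30 - 6) / 3
a = 24 / 3
a = 8 m/s^2

8 m/s^2


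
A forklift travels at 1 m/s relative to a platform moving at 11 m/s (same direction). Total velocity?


Given: object velocity = 1 m/s, platform velocity = 11 m/s (same direction)
Using classical velocity addition: v_total = v_object + v_platform
v_total = 1 + 11
v_total = 12 m/s

12 m/s


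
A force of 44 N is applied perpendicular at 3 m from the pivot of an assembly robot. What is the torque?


Given: F = 44 N, r = 3 m, angle = 90 deg (perpendicular)
Using tau = F * r * sin(90)
sin(90) = 1
tau = 44 * 3 * 1
tau = 132 Nm

132 Nm


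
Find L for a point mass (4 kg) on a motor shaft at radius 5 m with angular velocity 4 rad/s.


Given: m = 4 kg, r = 5 m, omega = 4 rad/s
For a point mass: I = m*r^2
I = 4*5^2 = 4*25 = 100
L = I*omega = 100*4
L = 400 kg*m^2/s

400 kg*m^2/s


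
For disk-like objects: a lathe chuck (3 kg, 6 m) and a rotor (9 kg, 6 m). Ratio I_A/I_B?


Given: M1=3 kg, R1=6 m, M2=9 kg, R2=6 m
For a disk: I = (1/2)*M*R^2, so I_A/I_B = (M1*R1^2)/(M2*R2^2)
M1*R1^2 = 3*36 = 108
M2*R2^2 = 9*36 = 324
I_A/I_B = 108/324 = 1/3

1/3


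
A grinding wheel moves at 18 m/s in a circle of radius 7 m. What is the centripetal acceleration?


Given: v = 18 m/s, r = 7 m
Using a_c = v^2 / r
a_c = 18^2 / 7
a_c = 324 / 7
a_c = 324/7 m/s^2

324/7 m/s^2


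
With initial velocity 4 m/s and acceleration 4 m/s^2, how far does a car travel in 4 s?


Given: v0 = 4 m/s, a = 4 m/s^2, t = 4 s
Using s = v0*t + (1/2)*a*t^2
s = 4*4 + (1/2)*4*4^2
s = 16 + (1/2)*64
s = 16 + 32
s = 48

48 m


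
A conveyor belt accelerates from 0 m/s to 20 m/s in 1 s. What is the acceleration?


Given: initial velocity v0 = 0 m/s, final velocity v = 20 m/s, time t = 1 s
Using a = (v - v0) / t
a = (20 - 0) / 1
a = 20 / 1
a = 20 m/s^2

20 m/s^2


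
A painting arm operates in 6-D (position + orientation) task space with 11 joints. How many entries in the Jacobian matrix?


Given: task space dimension = 6, joints = 11
Jacobian is a 6 x 11 matrix
Total entries = rows * columns
Total = 6 * 11
Total = 66

66


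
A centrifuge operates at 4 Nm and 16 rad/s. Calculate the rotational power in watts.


Given: tau = 4 Nm, omega = 16 rad/s
Using P = tau * omega
P = 4 * 16
P = 64 W

64 W


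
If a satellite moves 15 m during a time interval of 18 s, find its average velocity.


Given: distance d = 15 m, time t = 18 s
Using v = d / t
v = 15 / 18
v = 5/6 m/s

5/6 m/s


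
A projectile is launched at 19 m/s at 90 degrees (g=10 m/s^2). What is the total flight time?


Given: v0 = 19 m/s, theta = 90 deg, g = 10 m/s^2
sin(90) = 1
Using T = 2*v0*sin(theta) / g
T = 2*19*1 / 10
T = 38 / 10
T = 19/5 s

19/5 s


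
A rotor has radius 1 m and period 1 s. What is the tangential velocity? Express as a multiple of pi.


Given: radius r = 1 m, period T = 1 s
Using v = 2*pi*r / T
v = 2*pi*1 / 1
v = 2*pi / 1
v = 2*pi m/s

2*pi m/s


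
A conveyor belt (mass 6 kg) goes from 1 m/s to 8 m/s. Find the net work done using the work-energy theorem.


Given: m = 6 kg, v0 = 1 m/s, v = 8 m/s
Using W = (1/2)*m*(v^2 - v0^2)
v^2 = 8^2 = 64
v0^2 = 1^2 = 1
v^2 - v0^2 = 64 - 1 = 63
W = (1/2)*6*63 = 189 J

189 J


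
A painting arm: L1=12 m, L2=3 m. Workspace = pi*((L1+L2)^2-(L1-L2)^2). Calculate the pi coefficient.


Given: L1 = 12, L2 = 3
(L1+L2)^2 = (15)^2 = 225
(L1-L2)^2 = (9)^2 = 81
Difference = 225 - 81 = 144
This equals 4*L1*L2 = 4*12*3 = 144
Workspace area = 144*pi

144


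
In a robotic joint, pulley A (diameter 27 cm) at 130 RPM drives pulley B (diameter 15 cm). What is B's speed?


Given: D1 = 27 cm, w1 = 130 RPM, D2 = 15 cm
Using D1*w1 = D2*w2
w2 = D1*w1 / D2
w2 = 27*130 / 15
w2 = 3510 / 15
w2 = 234 RPM

234 RPM


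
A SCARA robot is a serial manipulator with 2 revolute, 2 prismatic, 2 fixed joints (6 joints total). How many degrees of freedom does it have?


Given: serial robot with 2 revolute, 2 prismatic, 2 fixed joints
DOF contribution per joint type: revolute=1, prismatic=1, spherical=3, fixed=0
DOF = 2*1 + 2*1 + 2*0
DOF = 4

4


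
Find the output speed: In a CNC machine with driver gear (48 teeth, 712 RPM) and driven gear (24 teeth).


Given: N1 = 48 teeth, w1 = 712 RPM, N2 = 24 teeth
Using N1*w1 = N2*w2
w2 = N1*w1 / N2
w2 = 48*712 / 24
w2 = 34176 / 24
w2 = 1424 RPM

1424 RPM


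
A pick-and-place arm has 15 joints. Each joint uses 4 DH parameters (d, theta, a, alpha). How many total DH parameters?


Given: 15 joints, 4 DH parameters per joint (d, theta, a, alpha)
Total DH parameters = number_of_joints * 4
Total = 15 * 4
Total = 60

60


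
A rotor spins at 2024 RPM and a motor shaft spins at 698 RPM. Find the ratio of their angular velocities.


Given: RPM_A = 2024, RPM_B = 698
omega = 2*pi*RPM/60, so omega_A/omega_B = RPM_A / RPM_B
omega_A/omega_B = 2024 / 698
omega_A/omega_B = 1012/349

1012/349


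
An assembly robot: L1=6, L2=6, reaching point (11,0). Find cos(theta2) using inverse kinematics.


Given: L1 = 6, L2 = 6, target (x, y) = (11, 0)
Using cos(theta2) = (x^2 + y^2 - L1^2 - L2^2) / (2*L1*L2)
x^2 + y^2 = 11^2 + 0 = 121
L1^2 + L2^2 = 36 + 36 = 72
Numerator = 121 - 72 = 49
Denominator = 2*6*6 = 72
cos(theta2) = 49/72 = 49/72

49/72


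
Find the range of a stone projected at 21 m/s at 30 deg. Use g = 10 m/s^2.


Given: v0 = 21 m/s, theta = 30 deg, g = 10 m/s^2
sin(2*30) = sin(60) = sqrt(3)/2
Using R = v0^2 * sin(2*theta) / g
R = 21^2 * (sqrt(3)/2) / 10
R = 441 * sqrt(3) / 20
R = 441/20*sqrt(3) m

441/20*sqrt(3) m


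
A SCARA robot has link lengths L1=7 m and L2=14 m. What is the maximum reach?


Given: L1 = 7 m, L2 = 14 m
For a 2-link planar arm, max reach = L1 + L2 (fully extended)
Max reach = 7 + 14
Max reach = 21 m

21 m


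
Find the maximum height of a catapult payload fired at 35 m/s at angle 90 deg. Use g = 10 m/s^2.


Given: v0 = 35 m/s, theta = 90 deg, g = 10 m/s^2
sin^2(90) = 1
Using H = v0^2 * sin^2(theta) / (2*g)
H = 35^2 * 1 / (2*10)
H = 1225 * 1 / 20
H = 1225 / 20
H = 245/4 m

245/4 m


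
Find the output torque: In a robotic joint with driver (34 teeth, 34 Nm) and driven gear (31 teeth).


Given: N1 = 34, N2 = 31, T1 = 34 Nm
Using T2/T1 = N2/N1
T2 = T1 * N2 / N1
T2 = 34 * 31 / 34
T2 = 1054 / 34
T2 = 31 Nm

31 Nm


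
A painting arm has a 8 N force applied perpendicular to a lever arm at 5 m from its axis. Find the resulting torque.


Given: F = 8 N, r = 5 m, angle = 90 deg (perpendicular)
Using tau = F * r * sin(90)
sin(90) = 1
tau = 8 * 5 * 1
tau = 40 Nm

40 Nm


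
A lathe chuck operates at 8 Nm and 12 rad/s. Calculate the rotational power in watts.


Given: tau = 8 Nm, omega = 12 rad/s
Using P = tau * omega
P = 8 * 12
P = 96 W

96 W


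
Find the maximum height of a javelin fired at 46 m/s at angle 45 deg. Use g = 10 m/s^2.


Given: v0 = 46 m/s, theta = 45 deg, g = 10 m/s^2
sin^2(45) = 1/2
Using H = v0^2 * sin^2(theta) / (2*g)
H = 46^2 * 1/2 / (2*10)
H = 2116 * 1/2 / 20
H = 1058 / 20
H = 529/10 m

529/10 m


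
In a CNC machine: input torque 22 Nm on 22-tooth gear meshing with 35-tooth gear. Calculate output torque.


Given: N1 = 22, N2 = 35, T1 = 22 Nm
Using T2/T1 = N2/N1
T2 = T1 * N2 / N1
T2 = 22 * 35 / 22
T2 = 770 / 22
T2 = 35 Nm

35 Nm


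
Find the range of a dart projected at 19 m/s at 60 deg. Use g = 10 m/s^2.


Given: v0 = 19 m/s, theta = 60 deg, g = 10 m/s^2
sin(2*60) = sin(120) = sqrt(3)/2
Using R = v0^2 * sin(2*theta) / g
R = 19^2 * (sqrt(3)/2) / 10
R = 361 * sqrt(3) / 20
R = 361/20*sqrt(3) m

361/20*sqrt(3) m


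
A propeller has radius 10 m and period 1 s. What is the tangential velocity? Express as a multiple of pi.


Given: radius r = 10 m, period T = 1 s
Using v = 2*pi*r / T
v = 2*pi*10 / 1
v = 20*pi / 1
v = 20*pi m/s

20*pi m/s


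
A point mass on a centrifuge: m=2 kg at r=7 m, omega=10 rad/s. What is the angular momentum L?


Given: m = 2 kg, r = 7 m, omega = 10 rad/s
For a point mass: I = m*r^2
I = 2*7^2 = 2*49 = 98
L = I*omega = 98*10
L = 980 kg*m^2/s

980 kg*m^2/s


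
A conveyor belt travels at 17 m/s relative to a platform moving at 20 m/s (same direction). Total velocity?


Given: object velocity = 17 m/s, platform velocity = 20 m/s (same direction)
Using classical velocity addition: v_total = v_object + v_platform
v_total = 17 + 20
v_total = 37 m/s

37 m/s


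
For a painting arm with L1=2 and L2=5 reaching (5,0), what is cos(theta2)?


Given: L1 = 2, L2 = 5, target (x, y) = (5, 0)
Using cos(theta2) = (x^2 + y^2 - L1^2 - L2^2) / (2*L1*L2)
x^2 + y^2 = 5^2 + 0 = 25
L1^2 + L2^2 = 4 + 25 = 29
Numerator = 25 - 29 = -4
Denominator = 2*2*5 = 20
cos(theta2) = -4/20 = -1/5

-1/5


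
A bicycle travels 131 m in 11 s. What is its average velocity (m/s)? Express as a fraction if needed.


Given: distance d = 131 m, time t = 11 s
Using v = d / t
v = 131 / 11
v = 131/11 m/s

131/11 m/s


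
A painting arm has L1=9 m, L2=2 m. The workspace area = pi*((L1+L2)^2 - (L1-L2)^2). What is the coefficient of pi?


Given: L1 = 9, L2 = 2
(L1+L2)^2 = (11)^2 = 121
(L1-L2)^2 = (7)^2 = 49
Difference = 121 - 49 = 72
This equals 4*L1*L2 = 4*9*2 = 72
Workspace area = 72*pi

72


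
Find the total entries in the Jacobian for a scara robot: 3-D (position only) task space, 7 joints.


Given: task space dimension = 3, joints = 7
Jacobian is a 3 x 7 matrix
Total entries = rows * columns
Total = 3 * 7
Total = 21

21


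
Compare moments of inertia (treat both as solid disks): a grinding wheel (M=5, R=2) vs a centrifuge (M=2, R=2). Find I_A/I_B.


Given: M1=5 kg, R1=2 m, M2=2 kg, R2=2 m
For a disk: I = (1/2)*M*R^2, so I_A/I_B = (M1*R1^2)/(M2*R2^2)
M1*R1^2 = 5*4 = 20
M2*R2^2 = 2*4 = 8
I_A/I_B = 20/8 = 5/2

5/2


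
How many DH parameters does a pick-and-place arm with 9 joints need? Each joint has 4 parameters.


Given: 9 joints, 4 DH parameters per joint (d, theta, a, alpha)
Total DH parameters = number_of_joints * 4
Total = 9 * 4
Total = 36

36


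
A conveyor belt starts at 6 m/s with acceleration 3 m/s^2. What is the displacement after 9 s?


Given: v0 = 6 m/s, a = 3 m/s^2, t = 9 s
Using s = v0*t + (1/2)*a*t^2
s = 6*9 + (1/2)*3*9^2
s = 54 + (1/2)*243
s = 54 + 243/2
s = 351/2

351/2 m


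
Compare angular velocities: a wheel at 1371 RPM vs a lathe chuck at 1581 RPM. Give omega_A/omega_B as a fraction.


Given: RPM_A = 1371, RPM_B = 1581
omega = 2*pi*RPM/60, so omega_A/omega_B = RPM_A / RPM_B
omega_A/omega_B = 1371 / 1581
omega_A/omega_B = 457/527

457/527


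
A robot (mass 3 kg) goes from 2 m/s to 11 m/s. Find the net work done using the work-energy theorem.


Given: m = 3 kg, v0 = 2 m/s, v = 11 m/s
Using W = (1/2)*m*(v^2 - v0^2)
v^2 = 11^2 = 121
v0^2 = 2^2 = 4
v^2 - v0^2 = 121 - 4 = 117
W = (1/2)*3*117 = 351/2 J

351/2 J


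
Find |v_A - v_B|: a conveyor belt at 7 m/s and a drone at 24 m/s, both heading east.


Given: v_A = 7 m/s east, v_B = 24 m/s east
Both move in the same direction; relative speed = |v_A - v_B|
|7 - 24| = |-17|
= 17 m/s

17 m/s


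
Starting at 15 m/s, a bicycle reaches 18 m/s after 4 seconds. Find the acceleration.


Given: initial velocity v0 = 15 m/s, final velocity v = 18 m/s, time t = 4 s
Using a = (v - v0) / t
a = (18 - 15) / 4
a = 3 / 4
a = 3/4 m/s^2

3/4 m/s^2


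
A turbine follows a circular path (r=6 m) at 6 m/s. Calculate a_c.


Given: v = 6 m/s, r = 6 m
Using a_c = v^2 / r
a_c = 6^2 / 6
a_c = 36 / 6
a_c = 6 m/s^2

6 m/s^2


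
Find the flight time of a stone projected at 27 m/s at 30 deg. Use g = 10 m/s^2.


Given: v0 = 27 m/s, theta = 30 deg, g = 10 m/s^2
sin(30) = 1/2
Using T = 2*v0*sin(theta) / g
T = 2*27*1/2 / 10
T = 27 / 10
T = 27/10 s

27/10 s


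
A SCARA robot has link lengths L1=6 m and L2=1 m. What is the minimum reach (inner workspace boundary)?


Given: L1 = 6 m, L2 = 1 m
For a 2-link planar arm, min reach = |L1 - L2| (second link folded back)
Min reach = |6 - 1|
Min reach = 5 m

5 m


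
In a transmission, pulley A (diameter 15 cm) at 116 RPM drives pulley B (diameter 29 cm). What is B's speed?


Given: D1 = 15 cm, w1 = 116 RPM, D2 = 29 cm
Using D1*w1 = D2*w2
w2 = D1*w1 / D2
w2 = 15*116 / 29
w2 = 1740 / 29
w2 = 60 RPM

60 RPM


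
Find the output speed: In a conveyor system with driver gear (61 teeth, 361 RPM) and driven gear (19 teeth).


Given: N1 = 61 teeth, w1 = 361 RPM, N2 = 19 teeth
Using N1*w1 = N2*w2
w2 = N1*w1 / N2
w2 = 61*361 / 19
w2 = 22021 / 19
w2 = 1159 RPM

1159 RPM


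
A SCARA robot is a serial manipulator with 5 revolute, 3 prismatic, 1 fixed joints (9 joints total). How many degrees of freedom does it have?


Given: serial robot with 5 revolute, 3 prismatic, 1 fixed joints
DOF contribution per joint type: revolute=1, prismatic=1, spherical=3, fixed=0
DOF = 5*1 + 3*1 + 1*0
DOF = 8

8


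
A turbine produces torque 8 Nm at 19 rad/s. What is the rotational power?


Given: tau = 8 Nm, omega = 19 rad/s
Using P = tau * omega
P = 8 * 19
P = 152 W

152 W


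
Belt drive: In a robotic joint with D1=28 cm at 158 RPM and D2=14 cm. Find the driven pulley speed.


Given: D1 = 28 cm, w1 = 158 RPM, D2 = 14 cm
Using D1*w1 = D2*w2
w2 = D1*w1 / D2
w2 = 28*158 / 14
w2 = 4424 / 14
w2 = 316 RPM

316 RPM


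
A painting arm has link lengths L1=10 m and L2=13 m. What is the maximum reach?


Given: L1 = 10 m, L2 = 13 m
For a 2-link planar arm, max reach = L1 + L2 (fully extended)
Max reach = 10 + 13
Max reach = 23 m

23 m


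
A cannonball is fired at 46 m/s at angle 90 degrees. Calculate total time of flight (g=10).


Given: v0 = 46 m/s, theta = 90 deg, g = 10 m/s^2
sin(90) = 1
Using T = 2*v0*sin(theta) / g
T = 2*46*1 / 10
T = 92 / 10
T = 46/5 s

46/5 s


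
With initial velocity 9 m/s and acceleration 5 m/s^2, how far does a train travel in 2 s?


Given: v0 = 9 m/s, a = 5 m/s^2, t = 2 s
Using s = v0*t + (1/2)*a*t^2
s = 9*2 + (1/2)*5*2^2
s = 18 + (1/2)*20
s = 18 + 10
s = 28

28 m


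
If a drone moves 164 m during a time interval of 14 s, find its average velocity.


Given: distance d = 164 m, time t = 14 s
Using v = d / t
v = 164 / 14
v = 82/7 m/s

82/7 m/s


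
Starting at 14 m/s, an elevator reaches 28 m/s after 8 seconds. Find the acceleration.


Given: initial velocity v0 = 14 m/s, final velocity v = 28 m/s, time t = 8 s
Using a = (v - v0) / t
a = (28 - 14) / 8
a = 14 / 8
a = 7/4 m/s^2

7/4 m/s^2


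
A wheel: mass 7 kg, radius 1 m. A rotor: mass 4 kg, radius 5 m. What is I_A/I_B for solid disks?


Given: M1=7 kg, R1=1 m, M2=4 kg, R2=5 m
For a disk: I = (1/2)*M*R^2, so I_A/I_B = (M1*R1^2)/(M2*R2^2)
M1*R1^2 = 7*1 = 7
M2*R2^2 = 4*25 = 100
I_A/I_B = 7/100 = 7/100

7/100


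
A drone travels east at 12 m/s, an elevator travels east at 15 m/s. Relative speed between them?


Given: v_A = 12 m/s east, v_B = 15 m/s east
Both move in the same direction; relative speed = |v_A - v_B|
|12 - 15| = |-3|
= 3 m/s

3 m/s


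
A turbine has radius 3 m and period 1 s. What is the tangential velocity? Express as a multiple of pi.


Given: radius r = 3 m, period T = 1 s
Using v = 2*pi*r / T
v = 2*pi*3 / 1
v = 6*pi / 1
v = 6*pi m/s

6*pi m/s


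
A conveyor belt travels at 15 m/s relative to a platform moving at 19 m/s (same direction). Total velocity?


Given: object velocity = 15 m/s, platform velocity = 19 m/s (same direction)
Using classical velocity addition: v_total = v_object + v_platform
v_total = 15 + 19
v_total = 34 m/s

34 m/s


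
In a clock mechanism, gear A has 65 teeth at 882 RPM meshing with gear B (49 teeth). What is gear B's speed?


Given: N1 = 65 teeth, w1 = 882 RPM, N2 = 49 teeth
Using N1*w1 = N2*w2
w2 = N1*w1 / N2
w2 = 65*882 / 49
w2 = 57330 / 49
w2 = 1170 RPM

1170 RPM


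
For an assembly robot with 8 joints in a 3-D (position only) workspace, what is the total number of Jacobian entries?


Given: task space dimension = 3, joints = 8
Jacobian is a 3 x 8 matrix
Total entries = rows * columns
Total = 3 * 8
Total = 24

24


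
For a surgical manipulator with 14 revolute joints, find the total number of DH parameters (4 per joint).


Given: 14 joints, 4 DH parameters per joint (d, theta, a, alpha)
Total DH parameters = number_of_joints * 4
Total = 14 * 4
Total = 56

56


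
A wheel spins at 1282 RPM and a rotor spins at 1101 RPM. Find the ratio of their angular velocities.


Given: RPM_A = 1282, RPM_B = 1101
omega = 2*pi*RPM/60, so omega_A/omega_B = RPM_A / RPM_B
omega_A/omega_B = 1282 / 1101
omega_A/omega_B = 1282/1101

1282/1101


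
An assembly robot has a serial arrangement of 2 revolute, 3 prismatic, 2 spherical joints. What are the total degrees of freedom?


Given: serial robot with 2 revolute, 3 prismatic, 2 spherical joints
DOF contribution per joint type: revolute=1, prismatic=1, spherical=3, fixed=0
DOF = 2*1 + 3*1 + 2*3
DOF = 11

11


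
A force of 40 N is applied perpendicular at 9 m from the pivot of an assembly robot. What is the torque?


Given: F = 40 N, r = 9 m, angle = 90 deg (perpendicular)
Using tau = F * r * sin(90)
sin(90) = 1
tau = 40 * 9 * 1
tau = 360 Nm

360 Nm


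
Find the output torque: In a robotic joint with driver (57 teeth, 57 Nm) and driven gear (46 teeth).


Given: N1 = 57, N2 = 46, T1 = 57 Nm
Using T2/T1 = N2/N1
T2 = T1 * N2 / N1
T2 = 57 * 46 / 57
T2 = 2622 / 57
T2 = 46 Nm

46 Nm


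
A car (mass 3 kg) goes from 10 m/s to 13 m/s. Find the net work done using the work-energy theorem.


Given: m = 3 kg, v0 = 10 m/s, v = 13 m/s
Using W = (1/2)*m*(v^2 - v0^2)
v^2 = 13^2 = 169
v0^2 = 10^2 = 100
v^2 - v0^2 = 169 - 100 = 69
W = (1/2)*3*69 = 207/2 J

207/2 J


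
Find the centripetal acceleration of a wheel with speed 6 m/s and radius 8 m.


Given: v = 6 m/s, r = 8 m
Using a_c = v^2 / r
a_c = 6^2 / 8
a_c = 36 / 8
a_c = 9/2 m/s^2

9/2 m/s^2


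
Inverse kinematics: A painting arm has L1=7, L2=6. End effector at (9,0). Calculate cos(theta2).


Given: L1 = 7, L2 = 6, target (x, y) = (9, 0)
Using cos(theta2) = (x^2 + y^2 - L1^2 - L2^2) / (2*L1*L2)
x^2 + y^2 = 9^2 + 0 = 81
L1^2 + L2^2 = 49 + 36 = 85
Numerator = 81 - 85 = -4
Denominator = 2*7*6 = 84
cos(theta2) = -4/84 = -1/21

-1/21


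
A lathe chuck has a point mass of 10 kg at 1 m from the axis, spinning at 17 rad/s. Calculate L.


Given: m = 10 kg, r = 1 m, omega = 17 rad/s
For a point mass: I = m*r^2
I = 10*1^2 = 10*1 = 10
L = I*omega = 10*17
L = 170 kg*m^2/s

170 kg*m^2/s


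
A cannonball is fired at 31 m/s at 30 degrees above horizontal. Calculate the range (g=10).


Given: v0 = 31 m/s, theta = 30 deg, g = 10 m/s^2
sin(2*30) = sin(60) = sqrt(3)/2
Using R = v0^2 * sin(2*theta) / g
R = 31^2 * (sqrt(3)/2) / 10
R = 961 * sqrt(3) / 20
R = 961/20*sqrt(3) m

961/20*sqrt(3) m


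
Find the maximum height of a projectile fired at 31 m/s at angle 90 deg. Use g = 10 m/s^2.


Given: v0 = 31 m/s, theta = 90 deg, g = 10 m/s^2
sin^2(90) = 1
Using H = v0^2 * sin^2(theta) / (2*g)
H = 31^2 * 1 / (2*10)
H = 961 * 1 / 20
H = 961 / 20
H = 961/20 m

961/20 m


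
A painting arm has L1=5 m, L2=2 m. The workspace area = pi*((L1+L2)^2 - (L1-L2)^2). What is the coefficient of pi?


Given: L1 = 5, L2 = 2
(L1+L2)^2 = (7)^2 = 49
(L1-L2)^2 = (3)^2 = 9
Difference = 49 - 9 = 40
This equals 4*L1*L2 = 4*5*2 = 40
Workspace area = 40*pi

40


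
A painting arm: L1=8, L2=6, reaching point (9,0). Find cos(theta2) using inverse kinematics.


Given: L1 = 8, L2 = 6, target (x, y) = (9, 0)
Using cos(theta2) = (x^2 + y^2 - L1^2 - L2^2) / (2*L1*L2)
x^2 + y^2 = 9^2 + 0 = 81
L1^2 + L2^2 = 64 + 36 = 100
Numerator = 81 - 100 = -19
Denominator = 2*8*6 = 96
cos(theta2) = -19/96 = -19/96

-19/96


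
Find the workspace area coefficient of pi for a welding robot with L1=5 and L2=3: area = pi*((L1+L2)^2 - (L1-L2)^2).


Given: L1 = 5, L2 = 3
(L1+L2)^2 = (8)^2 = 64
(L1-L2)^2 = (2)^2 = 4
Difference = 64 - 4 = 60
This equals 4*L1*L2 = 4*5*3 = 60
Workspace area = 60*pi

60


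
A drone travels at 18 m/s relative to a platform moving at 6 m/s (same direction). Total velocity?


Given: object velocity = 18 m/s, platform velocity = 6 m/s (same direction)
Using classical velocity addition: v_total = v_object + v_platform
v_total = 18 + 6
v_total = 24 m/s

24 m/s


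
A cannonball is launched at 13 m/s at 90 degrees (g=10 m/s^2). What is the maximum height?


Given: v0 = 13 m/s, theta = 90 deg, g = 10 m/s^2
sin^2(90) = 1
Using H = v0^2 * sin^2(theta) / (2*g)
H = 13^2 * 1 / (2*10)
H = 169 * 1 / 20
H = 169 / 20
H = 169/20 m

169/20 m


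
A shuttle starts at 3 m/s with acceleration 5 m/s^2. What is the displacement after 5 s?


Given: v0 = 3 m/s, a = 5 m/s^2, t = 5 s
Using s = v0*t + (1/2)*a*t^2
s = 3*5 + (1/2)*5*5^2
s = 15 + (1/2)*125
s = 15 + 125/2
s = 155/2

155/2 m


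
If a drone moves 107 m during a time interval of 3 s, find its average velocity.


Given: distance d = 107 m, time t = 3 s
Using v = d / t
v = 107 / 3
v = 107/3 m/s

107/3 m/s


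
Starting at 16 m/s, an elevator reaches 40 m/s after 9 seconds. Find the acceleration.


Given: initial velocity v0 = 16 m/s, final velocity v = 40 m/s, time t = 9 s
Using a = (v - v0) / t
a = (40 - 16) / 9
a = 24 / 9
a = 8/3 m/s^2

8/3 m/s^2


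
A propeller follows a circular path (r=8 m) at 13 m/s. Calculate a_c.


Given: v = 13 m/s, r = 8 m
Using a_c = v^2 / r
a_c = 13^2 / 8
a_c = 169 / 8
a_c = 169/8 m/s^2

169/8 m/s^2


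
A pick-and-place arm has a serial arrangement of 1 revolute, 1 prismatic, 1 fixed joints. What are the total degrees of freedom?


Given: serial robot with 1 revolute, 1 prismatic, 1 fixed joints
DOF contribution per joint type: revolute=1, prismatic=1, spherical=3, fixed=0
DOF = 1*1 + 1*1 + 1*0
DOF = 2

2


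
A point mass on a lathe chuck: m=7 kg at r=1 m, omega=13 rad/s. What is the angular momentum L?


Given: m = 7 kg, r = 1 m, omega = 13 rad/s
For a point mass: I = m*r^2
I = 7*1^2 = 7*1 = 7
L = I*omega = 7*13
L = 91 kg*m^2/s

91 kg*m^2/s


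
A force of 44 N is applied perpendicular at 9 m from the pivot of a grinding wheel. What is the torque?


Given: F = 44 N, r = 9 m, angle = 90 deg (perpendicular)
Using tau = F * r * sin(90)
sin(90) = 1
tau = 44 * 9 * 1
tau = 396 Nm

396 Nm


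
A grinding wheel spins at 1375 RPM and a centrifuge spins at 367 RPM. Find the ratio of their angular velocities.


Given: RPM_A = 1375, RPM_B = 367
omega = 2*pi*RPM/60, so omega_A/omega_B = RPM_A / RPM_B
omega_A/omega_B = 1375 / 367
omega_A/omega_B = 1375/367

1375/367


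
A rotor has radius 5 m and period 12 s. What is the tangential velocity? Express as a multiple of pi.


Given: radius r = 5 m, period T = 12 s
Using v = 2*pi*r / T
v = 2*pi*5 / 12
v = 10*pi / 12
v = 5/6*pi m/s

5/6*pi m/s


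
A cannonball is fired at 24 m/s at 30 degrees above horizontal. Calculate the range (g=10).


Given: v0 = 24 m/s, theta = 30 deg, g = 10 m/s^2
sin(2*30) = sin(60) = sqrt(3)/2
Using R = v0^2 * sin(2*theta) / g
R = 24^2 * (sqrt(3)/2) / 10
R = 576 * sqrt(3) / 20
R = 144/5*sqrt(3) m

144/5*sqrt(3) m


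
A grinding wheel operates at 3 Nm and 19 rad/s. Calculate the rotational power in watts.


Given: tau = 3 Nm, omega = 19 rad/s
Using P = tau * omega
P = 3 * 19
P = 57 W

57 W


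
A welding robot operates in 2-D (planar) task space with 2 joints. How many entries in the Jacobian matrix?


Given: task space dimension = 2, joints = 2
Jacobian is a 2 x 2 matrix
Total entries = rows * columns
Total = 2 * 2
Total = 4

4


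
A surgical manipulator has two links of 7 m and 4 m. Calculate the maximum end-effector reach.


Given: L1 = 7 m, L2 = 4 m
For a 2-link planar arm, max reach = L1 + L2 (fully extended)
Max reach = 7 + 4
Max reach = 11 m

11 m


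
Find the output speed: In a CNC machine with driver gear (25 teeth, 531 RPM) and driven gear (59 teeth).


Given: N1 = 25 teeth, w1 = 531 RPM, N2 = 59 teeth
Using N1*w1 = N2*w2
w2 = N1*w1 / N2
w2 = 25*531 / 59
w2 = 13275 / 59
w2 = 225 RPM

225 RPM


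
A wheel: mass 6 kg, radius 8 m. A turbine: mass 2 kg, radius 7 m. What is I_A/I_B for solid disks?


Given: M1=6 kg, R1=8 m, M2=2 kg, R2=7 m
For a disk: I = (1/2)*M*R^2, so I_A/I_B = (M1*R1^2)/(M2*R2^2)
M1*R1^2 = 6*64 = 384
M2*R2^2 = 2*49 = 98
I_A/I_B = 384/98 = 192/49

192/49


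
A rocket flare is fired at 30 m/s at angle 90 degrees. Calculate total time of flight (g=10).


Given: v0 = 30 m/s, theta = 90 deg, g = 10 m/s^2
sin(90) = 1
Using T = 2*v0*sin(theta) / g
T = 2*30*1 / 10
T = 60 / 10
T = 6 s

6 s


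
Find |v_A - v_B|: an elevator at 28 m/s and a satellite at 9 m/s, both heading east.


Given: v_A = 28 m/s east, v_B = 9 m/s east
Both move in the same direction; relative speed = |v_A - v_B|
|28 - 9| = |19|
= 19 m/s

19 m/s


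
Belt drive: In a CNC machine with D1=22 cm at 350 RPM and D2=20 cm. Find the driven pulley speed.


Given: D1 = 22 cm, w1 = 350 RPM, D2 = 20 cm
Using D1*w1 = D2*w2
w2 = D1*w1 / D2
w2 = 22*350 / 20
w2 = 7700 / 20
w2 = 385 RPM

385 RPM


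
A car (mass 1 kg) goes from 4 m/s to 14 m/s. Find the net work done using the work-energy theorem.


Given: m = 1 kg, v0 = 4 m/s, v = 14 m/s
Using W = (1/2)*m*(v^2 - v0^2)
v^2 = 14^2 = 196
v0^2 = 4^2 = 16
v^2 - v0^2 = 196 - 16 = 180
W = (1/2)*1*180 = 90 J

90 J


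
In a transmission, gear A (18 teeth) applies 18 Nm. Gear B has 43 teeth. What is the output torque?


Given: N1 = 18, N2 = 43, T1 = 18 Nm
Using T2/T1 = N2/N1
T2 = T1 * N2 / N1
T2 = 18 * 43 / 18
T2 = 774 / 18
T2 = 43 Nm

43 Nm


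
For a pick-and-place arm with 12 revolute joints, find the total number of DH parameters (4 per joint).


Given: 12 joints, 4 DH parameters per joint (d, theta, a, alpha)
Total DH parameters = number_of_joints * 4
Total = 12 * 4
Total = 48

48


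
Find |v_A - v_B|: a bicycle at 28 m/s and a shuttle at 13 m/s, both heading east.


Given: v_A = 28 m/s east, v_B = 13 m/s east
Both move in the same direction; relative speed = |v_A - v_B|
|28 - 13| = |15|
= 15 m/s

15 m/s


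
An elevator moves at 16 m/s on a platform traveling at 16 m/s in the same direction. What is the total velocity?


Given: object velocity = 16 m/s, platform velocity = 16 m/s (same direction)
Using classical velocity addition: v_total = v_object + v_platform
v_total = 16 + 16
v_total = 32 m/s

32 m/s


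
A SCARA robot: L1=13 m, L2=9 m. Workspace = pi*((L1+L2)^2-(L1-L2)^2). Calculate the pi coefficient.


Given: L1 = 13, L2 = 9
(L1+L2)^2 = (22)^2 = 484
(L1-L2)^2 = (4)^2 = 16
Difference = 484 - 16 = 468
This equals 4*L1*L2 = 4*13*9 = 468
Workspace area = 468*pi

468


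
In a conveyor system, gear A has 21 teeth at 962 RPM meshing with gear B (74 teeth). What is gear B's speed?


Given: N1 = 21 teeth, w1 = 962 RPM, N2 = 74 teeth
Using N1*w1 = N2*w2
w2 = N1*w1 / N2
w2 = 21*962 / 74
w2 = 20202 / 74
w2 = 273 RPM

273 RPM


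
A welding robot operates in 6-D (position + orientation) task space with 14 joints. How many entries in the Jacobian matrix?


Given: task space dimension = 6, joints = 14
Jacobian is a 6 x 14 matrix
Total entries = rows * columns
Total = 6 * 14
Total = 84

84


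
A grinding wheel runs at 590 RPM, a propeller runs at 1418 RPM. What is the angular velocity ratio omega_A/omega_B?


Given: RPM_A = 590, RPM_B = 1418
omega = 2*pi*RPM/60, so omega_A/omega_B = RPM_A / RPM_B
omega_A/omega_B = 590 / 1418
omega_A/omega_B = 295/709

295/709


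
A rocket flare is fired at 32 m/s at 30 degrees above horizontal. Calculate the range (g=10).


Given: v0 = 32 m/s, theta = 30 deg, g = 10 m/s^2
sin(2*30) = sin(60) = sqrt(3)/2
Using R = v0^2 * sin(2*theta) / g
R = 32^2 * (sqrt(3)/2) / 10
R = 1024 * sqrt(3) / 20
R = 256/5*sqrt(3) m

256/5*sqrt(3) m


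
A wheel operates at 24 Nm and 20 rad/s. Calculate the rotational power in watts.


Given: tau = 24 Nm, omega = 20 rad/s
Using P = tau * omega
P = 24 * 20
P = 480 W

480 W


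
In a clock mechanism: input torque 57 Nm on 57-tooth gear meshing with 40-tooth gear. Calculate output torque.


Given: N1 = 57, N2 = 40, T1 = 57 Nm
Using T2/T1 = N2/N1
T2 = T1 * N2 / N1
T2 = 57 * 40 / 57
T2 = 2280 / 57
T2 = 40 Nm

40 Nm


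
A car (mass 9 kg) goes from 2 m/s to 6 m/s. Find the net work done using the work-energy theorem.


Given: m = 9 kg, v0 = 2 m/s, v = 6 m/s
Using W = (1/2)*m*(v^2 - v0^2)
v^2 = 6^2 = 36
v0^2 = 2^2 = 4
v^2 - v0^2 = 36 - 4 = 32
W = (1/2)*9*32 = 144 J

144 J


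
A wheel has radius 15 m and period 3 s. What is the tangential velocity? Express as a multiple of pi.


Given: radius r = 15 m, period T = 3 s
Using v = 2*pi*r / T
v = 2*pi*15 / 3
v = 30*pi / 3
v = 10*pi m/s

10*pi m/s


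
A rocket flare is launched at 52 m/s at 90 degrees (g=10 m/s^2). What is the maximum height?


Given: v0 = 52 m/s, theta = 90 deg, g = 10 m/s^2
sin^2(90) = 1
Using H = v0^2 * sin^2(theta) / (2*g)
H = 52^2 * 1 / (2*10)
H = 2704 * 1 / 20
H = 2704 / 20
H = 676/5 m

676/5 m


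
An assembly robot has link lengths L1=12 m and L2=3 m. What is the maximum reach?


Given: L1 = 12 m, L2 = 3 m
For a 2-link planar arm, max reach = L1 + L2 (fully extended)
Max reach = 12 + 3
Max reach = 15 m

15 m


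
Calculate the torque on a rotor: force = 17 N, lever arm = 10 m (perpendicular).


Given: F = 17 N, r = 10 m, angle = 90 deg (perpendicular)
Using tau = F * r * sin(90)
sin(90) = 1
tau = 17 * 10 * 1
tau = 170 Nm

170 Nm


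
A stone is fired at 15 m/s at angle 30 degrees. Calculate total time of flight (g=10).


Given: v0 = 15 m/s, theta = 30 deg, g = 10 m/s^2
sin(30) = 1/2
Using T = 2*v0*sin(theta) / g
T = 2*15*1/2 / 10
T = 15 / 10
T = 3/2 s

3/2 s


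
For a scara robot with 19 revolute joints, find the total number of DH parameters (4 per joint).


Given: 19 joints, 4 DH parameters per joint (d, theta, a, alpha)
Total DH parameters = number_of_joints * 4
Total = 19 * 4
Total = 76

76


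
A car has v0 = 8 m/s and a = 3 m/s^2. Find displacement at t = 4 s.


Given: v0 = 8 m/s, a = 3 m/s^2, t = 4 s
Using s = v0*t + (1/2)*a*t^2
s = 8*4 + (1/2)*3*4^2
s = 32 + (1/2)*48
s = 32 + 24
s = 56

56 m


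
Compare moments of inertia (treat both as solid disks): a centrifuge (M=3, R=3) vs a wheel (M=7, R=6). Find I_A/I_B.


Given: M1=3 kg, R1=3 m, M2=7 kg, R2=6 m
For a disk: I = (1/2)*M*R^2, so I_A/I_B = (M1*R1^2)/(M2*R2^2)
M1*R1^2 = 3*9 = 27
M2*R2^2 = 7*36 = 252
I_A/I_B = 27/252 = 3/28

3/28


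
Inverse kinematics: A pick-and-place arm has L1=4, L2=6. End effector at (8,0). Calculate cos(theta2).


Given: L1 = 4, L2 = 6, target (x, y) = (8, 0)
Using cos(theta2) = (x^2 + y^2 - L1^2 - L2^2) / (2*L1*L2)
x^2 + y^2 = 8^2 + 0 = 64
L1^2 + L2^2 = 16 + 36 = 52
Numerator = 64 - 52 = 12
Denominator = 2*4*6 = 48
cos(theta2) = 12/48 = 1/4

1/4


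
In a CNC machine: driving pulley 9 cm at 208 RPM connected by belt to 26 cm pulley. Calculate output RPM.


Given: D1 = 9 cm, w1 = 208 RPM, D2 = 26 cm
Using D1*w1 = D2*w2
w2 = D1*w1 / D2
w2 = 9*208 / 26
w2 = 1872 / 26
w2 = 72 RPM

72 RPM


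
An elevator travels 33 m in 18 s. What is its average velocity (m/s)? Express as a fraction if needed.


Given: distance d = 33 m, time t = 18 s
Using v = d / t
v = 33 / 18
v = 11/6 m/s

11/6 m/s


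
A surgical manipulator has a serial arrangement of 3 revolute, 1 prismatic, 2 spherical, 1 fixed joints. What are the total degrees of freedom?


Given: serial robot with 3 revolute, 1 prismatic, 2 spherical, 1 fixed joints
DOF contribution per joint type: revolute=1, prismatic=1, spherical=3, fixed=0
DOF = 3*1 + 1*1 + 2*3 + 1*0
DOF = 10

10


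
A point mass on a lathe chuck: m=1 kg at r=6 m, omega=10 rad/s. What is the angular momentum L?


Given: m = 1 kg, r = 6 m, omega = 10 rad/s
For a point mass: I = m*r^2
I = 1*6^2 = 1*36 = 36
L = I*omega = 36*10
L = 360 kg*m^2/s

360 kg*m^2/s


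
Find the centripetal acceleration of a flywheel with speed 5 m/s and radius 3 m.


Given: v = 5 m/s, r = 3 m
Using a_c = v^2 / r
a_c = 5^2 / 3
a_c = 25 / 3
a_c = 25/3 m/s^2

25/3 m/s^2


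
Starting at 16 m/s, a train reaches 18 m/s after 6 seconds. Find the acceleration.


Given: initial velocity v0 = 16 m/s, final velocity v = 18 m/s, time t = 6 s
Using a = (v - v0) / t
a = (18 - 16) / 6
a = 2 / 6
a = 1/3 m/s^2

1/3 m/s^2


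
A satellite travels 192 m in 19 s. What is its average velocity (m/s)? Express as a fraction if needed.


Given: distance d = 192 m, time t = 19 s
Using v = d / t
v = 192 / 19
v = 192/19 m/s

192/19 m/s


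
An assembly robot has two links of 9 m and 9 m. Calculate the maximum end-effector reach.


Given: L1 = 9 m, L2 = 9 m
For a 2-link planar arm, max reach = L1 + L2 (fully extended)
Max reach = 9 + 9
Max reach = 18 m

18 m


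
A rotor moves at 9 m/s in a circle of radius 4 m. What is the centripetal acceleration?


Given: v = 9 m/s, r = 4 m
Using a_c = v^2 / r
a_c = 9^2 / 4
a_c = 81 / 4
a_c = 81/4 m/s^2

81/4 m/s^2


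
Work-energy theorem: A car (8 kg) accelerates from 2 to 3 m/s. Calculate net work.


Given: m = 8 kg, v0 = 2 m/s, v = 3 m/s
Using W = (1/2)*m*(v^2 - v0^2)
v^2 = 3^2 = 9
v0^2 = 2^2 = 4
v^2 - v0^2 = 9 - 4 = 5
W = (1/2)*8*5 = 20 J

20 J


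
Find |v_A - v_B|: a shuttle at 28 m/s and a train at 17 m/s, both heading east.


Given: v_A = 28 m/s east, v_B = 17 m/s east
Both move in the same direction; relative speed = |v_A - v_B|
|28 - 17| = |11|
= 11 m/s

11 m/s


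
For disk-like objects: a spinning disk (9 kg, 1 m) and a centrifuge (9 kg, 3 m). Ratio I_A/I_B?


Given: M1=9 kg, R1=1 m, M2=9 kg, R2=3 m
For a disk: I = (1/2)*M*R^2, so I_A/I_B = (M1*R1^2)/(M2*R2^2)
M1*R1^2 = 9*1 = 9
M2*R2^2 = 9*9 = 81
I_A/I_B = 9/81 = 1/9

1/9
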